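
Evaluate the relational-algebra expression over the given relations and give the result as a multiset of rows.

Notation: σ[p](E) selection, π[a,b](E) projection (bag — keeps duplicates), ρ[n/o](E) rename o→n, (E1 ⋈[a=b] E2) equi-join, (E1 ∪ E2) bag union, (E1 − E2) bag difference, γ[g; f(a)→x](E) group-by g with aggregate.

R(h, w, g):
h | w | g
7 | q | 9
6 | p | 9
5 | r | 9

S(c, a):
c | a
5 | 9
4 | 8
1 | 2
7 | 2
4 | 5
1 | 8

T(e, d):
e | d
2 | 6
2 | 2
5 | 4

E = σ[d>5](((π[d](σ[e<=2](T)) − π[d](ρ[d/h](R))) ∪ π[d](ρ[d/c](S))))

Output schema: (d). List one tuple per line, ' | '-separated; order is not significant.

Stepwise |·|:
  T → 3
  σ[e<=2](T) → 2
  π[d](σ[e<=2](T)) → 2
  R → 3
  ρ[d/h](R) → 3
  π[d](ρ[d/h](R)) → 3
  (π[d](σ[e<=2](T)) − π[d](ρ[d/h](R))) → 1
  S → 6
  ρ[d/c](S) → 6
  π[d](ρ[d/c](S)) → 6
  ((π[d](σ[e<=2](T)) − π[d](ρ[d/h](R))) ∪ π[d](ρ[d/c](S))) → 7
  σ[d>5](((π[d](σ[e<=2](T)) − π[d](ρ[d/h](R))) ∪ π[d](ρ[d/c](S)))) → 1

== RESULT ==
d
7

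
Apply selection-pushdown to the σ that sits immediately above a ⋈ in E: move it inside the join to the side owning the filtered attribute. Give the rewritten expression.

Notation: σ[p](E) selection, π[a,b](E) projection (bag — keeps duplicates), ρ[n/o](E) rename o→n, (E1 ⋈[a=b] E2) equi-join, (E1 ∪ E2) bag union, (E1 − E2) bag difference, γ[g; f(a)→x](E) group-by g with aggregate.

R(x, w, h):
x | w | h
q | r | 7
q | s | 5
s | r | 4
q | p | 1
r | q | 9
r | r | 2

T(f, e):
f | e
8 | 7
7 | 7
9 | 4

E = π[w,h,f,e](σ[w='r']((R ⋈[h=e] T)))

σ filters on w, owned by the left side.
E' = π[w,h,f,e]((σ[w='r'](R) ⋈[h=e] T))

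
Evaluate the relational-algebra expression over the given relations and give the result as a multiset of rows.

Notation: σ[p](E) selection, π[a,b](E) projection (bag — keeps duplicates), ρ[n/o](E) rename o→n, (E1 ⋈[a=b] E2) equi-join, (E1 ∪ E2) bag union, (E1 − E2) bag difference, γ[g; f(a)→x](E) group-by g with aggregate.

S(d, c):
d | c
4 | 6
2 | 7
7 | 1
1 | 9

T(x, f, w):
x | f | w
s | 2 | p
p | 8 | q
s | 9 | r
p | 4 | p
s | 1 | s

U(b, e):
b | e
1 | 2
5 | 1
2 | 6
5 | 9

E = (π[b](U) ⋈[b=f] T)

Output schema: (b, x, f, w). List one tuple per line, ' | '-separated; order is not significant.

Subexpression sizes:
  U → 4
  π[b](U) → 4
  T → 5
  (π[b](U) ⋈[b=f] T) → 2

== RESULT ==
b | x | f | w
1 | s | 1 | s
2 | s | 2 | p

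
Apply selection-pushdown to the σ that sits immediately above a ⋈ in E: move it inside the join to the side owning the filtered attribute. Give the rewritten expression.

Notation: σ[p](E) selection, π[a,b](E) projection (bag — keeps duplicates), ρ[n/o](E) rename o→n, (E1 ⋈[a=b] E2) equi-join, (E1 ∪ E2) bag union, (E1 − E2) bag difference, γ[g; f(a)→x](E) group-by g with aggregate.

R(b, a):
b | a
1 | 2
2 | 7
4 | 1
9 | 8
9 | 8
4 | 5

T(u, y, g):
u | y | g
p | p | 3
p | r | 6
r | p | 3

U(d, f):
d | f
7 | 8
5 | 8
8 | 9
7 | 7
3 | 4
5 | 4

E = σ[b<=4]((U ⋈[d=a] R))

σ filters on b, owned by the right side.
E' = (U ⋈[d=a] σ[b<=4](R))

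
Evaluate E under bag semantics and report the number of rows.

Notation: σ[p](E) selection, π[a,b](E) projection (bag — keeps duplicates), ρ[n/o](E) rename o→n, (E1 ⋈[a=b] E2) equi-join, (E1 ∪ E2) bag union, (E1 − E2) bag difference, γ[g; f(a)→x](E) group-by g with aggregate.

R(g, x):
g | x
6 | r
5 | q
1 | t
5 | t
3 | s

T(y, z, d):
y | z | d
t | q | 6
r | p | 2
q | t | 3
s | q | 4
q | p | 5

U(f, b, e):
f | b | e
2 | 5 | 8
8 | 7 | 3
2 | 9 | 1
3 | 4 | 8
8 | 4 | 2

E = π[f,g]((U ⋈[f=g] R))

Per-node cardinality:
  U → 5
  R → 5
  (U ⋈[f=g] R) → 1
  π[f,g]((U ⋈[f=g] R)) → 1

|E| = 1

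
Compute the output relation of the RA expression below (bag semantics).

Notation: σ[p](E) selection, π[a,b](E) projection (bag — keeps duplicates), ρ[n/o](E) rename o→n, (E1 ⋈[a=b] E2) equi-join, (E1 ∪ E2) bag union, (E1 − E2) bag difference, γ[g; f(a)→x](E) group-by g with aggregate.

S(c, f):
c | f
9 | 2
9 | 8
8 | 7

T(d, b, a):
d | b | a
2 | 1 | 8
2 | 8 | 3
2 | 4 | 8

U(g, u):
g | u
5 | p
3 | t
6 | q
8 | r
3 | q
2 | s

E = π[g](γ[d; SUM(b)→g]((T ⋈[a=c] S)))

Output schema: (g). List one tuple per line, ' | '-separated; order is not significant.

Per-node cardinality:
  T → 3
  S → 3
  (T ⋈[a=c] S) → 2
  γ[d; SUM(b)→g]((T ⋈[a=c] S)) → 1
  π[g](γ[d; SUM(b)→g]((T ⋈[a=c] S))) → 1

== RESULT ==
g
5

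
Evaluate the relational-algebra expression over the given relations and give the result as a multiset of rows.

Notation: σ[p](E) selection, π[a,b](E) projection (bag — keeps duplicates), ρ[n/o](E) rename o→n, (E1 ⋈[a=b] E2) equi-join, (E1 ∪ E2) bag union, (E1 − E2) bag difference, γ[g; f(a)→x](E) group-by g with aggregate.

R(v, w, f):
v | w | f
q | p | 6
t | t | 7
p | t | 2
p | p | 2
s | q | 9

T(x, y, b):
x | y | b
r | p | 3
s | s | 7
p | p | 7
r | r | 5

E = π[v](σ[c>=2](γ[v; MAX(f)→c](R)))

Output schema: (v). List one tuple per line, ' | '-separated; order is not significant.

Row counts bottom-up:
  R → 5
  γ[v; MAX(f)→c](R) → 4
  σ[c>=2](γ[v; MAX(f)→c](R)) → 4
  π[v](σ[c>=2](γ[v; MAX(f)→c](R))) → 4

== RESULT ==
v
p
q
s
t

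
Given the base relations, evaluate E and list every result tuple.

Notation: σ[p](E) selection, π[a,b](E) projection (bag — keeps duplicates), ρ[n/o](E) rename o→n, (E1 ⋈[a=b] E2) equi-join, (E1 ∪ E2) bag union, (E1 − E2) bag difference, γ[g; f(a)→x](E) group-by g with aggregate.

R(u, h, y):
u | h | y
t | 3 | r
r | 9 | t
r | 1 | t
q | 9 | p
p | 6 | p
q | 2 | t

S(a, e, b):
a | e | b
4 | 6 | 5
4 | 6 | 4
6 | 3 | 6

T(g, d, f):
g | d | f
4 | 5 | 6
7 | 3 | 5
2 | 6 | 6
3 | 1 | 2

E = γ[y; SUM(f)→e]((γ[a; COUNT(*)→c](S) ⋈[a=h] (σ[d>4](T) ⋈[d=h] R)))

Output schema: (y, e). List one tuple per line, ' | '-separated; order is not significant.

Stepwise |·|:
  S → 3
  γ[a; COUNT(*)→c](S) → 2
  T → 4
  σ[d>4](T) → 2
  R → 6
  (σ[d>4](T) ⋈[d=h] R) → 1
  (γ[a; COUNT(*)→c](S) ⋈[a=h] (σ[d>4](T) ⋈[d=h] R)) → 1
  γ[y; SUM(f)→e]((γ[a; COUNT(*)→c](S) ⋈[a=h] (σ[d>4](T) ⋈[d=h] R))) → 1

== RESULT ==
y | e
p | 6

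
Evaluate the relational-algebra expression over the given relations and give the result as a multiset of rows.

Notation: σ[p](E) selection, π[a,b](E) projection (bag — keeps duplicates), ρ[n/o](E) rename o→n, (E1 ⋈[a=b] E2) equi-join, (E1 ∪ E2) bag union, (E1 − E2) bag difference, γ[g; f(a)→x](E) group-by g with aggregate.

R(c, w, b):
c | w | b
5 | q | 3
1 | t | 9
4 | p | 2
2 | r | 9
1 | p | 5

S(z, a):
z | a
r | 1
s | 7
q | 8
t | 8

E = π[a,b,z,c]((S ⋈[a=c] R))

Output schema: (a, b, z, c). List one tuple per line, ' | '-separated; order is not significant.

Per-node cardinality:
  S → 4
  R → 5
  (S ⋈[a=c] R) → 2
  π[a,b,z,c]((S ⋈[a=c] R)) → 2

== RESULT ==
a | b | z | c
1 | 5 | r | 1
1 | 9 | r | 1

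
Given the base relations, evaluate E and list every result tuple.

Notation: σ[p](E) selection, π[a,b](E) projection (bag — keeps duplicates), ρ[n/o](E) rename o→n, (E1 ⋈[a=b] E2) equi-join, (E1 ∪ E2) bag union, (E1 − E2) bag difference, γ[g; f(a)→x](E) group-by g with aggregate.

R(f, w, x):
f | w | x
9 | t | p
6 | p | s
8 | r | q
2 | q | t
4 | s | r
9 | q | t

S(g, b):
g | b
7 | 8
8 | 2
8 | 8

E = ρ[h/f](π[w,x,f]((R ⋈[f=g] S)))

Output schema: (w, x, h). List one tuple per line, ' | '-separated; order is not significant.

Stepwise |·|:
  R → 6
  S → 3
  (R ⋈[f=g] S) → 2
  π[w,x,f]((R ⋈[f=g] S)) → 2
  ρ[h/f](π[w,x,f]((R ⋈[f=g] S))) → 2

== RESULT ==
w | x | h
r | q | 8
r | q | 8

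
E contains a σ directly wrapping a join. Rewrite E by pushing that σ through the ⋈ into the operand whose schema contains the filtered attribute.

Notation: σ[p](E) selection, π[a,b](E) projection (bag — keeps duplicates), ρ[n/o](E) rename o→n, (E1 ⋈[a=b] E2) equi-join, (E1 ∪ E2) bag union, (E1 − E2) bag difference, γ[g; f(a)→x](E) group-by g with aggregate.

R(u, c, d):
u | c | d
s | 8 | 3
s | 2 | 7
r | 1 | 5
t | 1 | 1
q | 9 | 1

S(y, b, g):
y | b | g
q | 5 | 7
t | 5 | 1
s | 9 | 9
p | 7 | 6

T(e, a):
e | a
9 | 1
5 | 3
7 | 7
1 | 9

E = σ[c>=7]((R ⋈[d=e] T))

σ filters on c, owned by the left side.
E' = (σ[c>=7](R) ⋈[d=e] T)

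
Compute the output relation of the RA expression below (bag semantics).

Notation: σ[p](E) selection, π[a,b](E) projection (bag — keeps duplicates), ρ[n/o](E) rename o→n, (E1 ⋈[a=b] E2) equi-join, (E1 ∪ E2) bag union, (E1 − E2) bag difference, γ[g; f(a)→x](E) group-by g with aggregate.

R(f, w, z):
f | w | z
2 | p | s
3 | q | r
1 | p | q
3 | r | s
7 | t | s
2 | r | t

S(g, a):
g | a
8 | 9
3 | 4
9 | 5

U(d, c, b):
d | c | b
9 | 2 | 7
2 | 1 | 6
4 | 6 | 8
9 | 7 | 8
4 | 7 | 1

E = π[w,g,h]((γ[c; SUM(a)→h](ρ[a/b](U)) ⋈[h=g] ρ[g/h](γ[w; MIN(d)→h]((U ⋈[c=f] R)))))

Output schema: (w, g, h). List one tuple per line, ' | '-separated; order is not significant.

Per-node cardinality:
  U → 5
  ρ[a/b](U) → 5
  γ[c; SUM(a)→h](ρ[a/b](U)) → 4
  U → 5
  R → 6
  (U ⋈[c=f] R) → 5
  γ[w; MIN(d)→h]((U ⋈[c=f] R)) → 3
  ρ[g/h](γ[w; MIN(d)→h]((U ⋈[c=f] R))) → 3
  (γ[c; SUM(a)→h](ρ[a/b](U)) ⋈[h=g] ρ[g/h](γ[w; MIN(d)→h]((U ⋈[c=f] R)))) → 1
  π[w,g,h]((γ[c; SUM(a)→h](ρ[a/b](U)) ⋈[h=g] ρ[g/h](γ[w; MIN(d)→h]((U ⋈[c=f] R))))) → 1

== RESULT ==
w | g | h
r | 9 | 9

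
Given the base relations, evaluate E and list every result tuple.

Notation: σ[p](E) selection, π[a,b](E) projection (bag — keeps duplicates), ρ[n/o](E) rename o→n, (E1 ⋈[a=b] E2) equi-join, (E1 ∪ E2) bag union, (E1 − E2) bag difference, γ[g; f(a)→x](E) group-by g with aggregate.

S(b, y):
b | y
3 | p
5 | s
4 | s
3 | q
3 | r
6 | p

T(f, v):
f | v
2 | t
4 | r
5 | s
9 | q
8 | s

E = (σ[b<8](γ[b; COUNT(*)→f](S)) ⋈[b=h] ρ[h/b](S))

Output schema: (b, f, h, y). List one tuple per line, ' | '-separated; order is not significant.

Subexpression sizes:
  S → 6
  γ[b; COUNT(*)→f](S) → 4
  σ[b<8](γ[b; COUNT(*)→f](S)) → 4
  S → 6
  ρ[h/b](S) → 6
  (σ[b<8](γ[b; COUNT(*)→f](S)) ⋈[b=h] ρ[h/b](S)) → 6

== RESULT ==
b | f | h | y
3 | 3 | 3 | p
3 | 3 | 3 | q
3 | 3 | 3 | r
4 | 1 | 4 | s
5 | 1 | 5 | s
6 | 1 | 6 | p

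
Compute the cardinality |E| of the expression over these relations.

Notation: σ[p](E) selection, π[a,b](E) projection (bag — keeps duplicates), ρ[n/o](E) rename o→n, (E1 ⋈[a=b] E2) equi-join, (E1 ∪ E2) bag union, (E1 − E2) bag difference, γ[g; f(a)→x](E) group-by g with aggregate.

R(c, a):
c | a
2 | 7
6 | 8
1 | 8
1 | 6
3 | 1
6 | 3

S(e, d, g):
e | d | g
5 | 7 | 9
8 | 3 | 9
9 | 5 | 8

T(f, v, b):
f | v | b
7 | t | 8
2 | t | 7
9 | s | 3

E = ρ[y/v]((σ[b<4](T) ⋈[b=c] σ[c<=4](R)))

Subexpression sizes:
  T → 3
  σ[b<4](T) → 1
  R → 6
  σ[c<=4](R) → 4
  (σ[b<4](T) ⋈[b=c] σ[c<=4](R)) → 1
  ρ[y/v]((σ[b<4](T) ⋈[b=c] σ[c<=4](R))) → 1

|E| = 1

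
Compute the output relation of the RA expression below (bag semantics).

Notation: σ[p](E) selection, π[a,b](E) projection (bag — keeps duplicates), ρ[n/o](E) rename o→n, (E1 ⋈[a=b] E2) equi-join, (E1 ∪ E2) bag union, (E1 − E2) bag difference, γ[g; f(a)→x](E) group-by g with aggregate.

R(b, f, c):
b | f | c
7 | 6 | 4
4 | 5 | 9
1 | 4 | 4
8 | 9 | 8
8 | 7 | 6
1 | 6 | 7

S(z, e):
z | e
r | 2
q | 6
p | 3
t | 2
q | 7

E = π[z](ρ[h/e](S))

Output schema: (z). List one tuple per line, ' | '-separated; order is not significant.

Per-node cardinality:
  S → 5
  ρ[h/e](S) → 5
  π[z](ρ[h/e](S)) → 5

== RESULT ==
z
p
q
q
r
t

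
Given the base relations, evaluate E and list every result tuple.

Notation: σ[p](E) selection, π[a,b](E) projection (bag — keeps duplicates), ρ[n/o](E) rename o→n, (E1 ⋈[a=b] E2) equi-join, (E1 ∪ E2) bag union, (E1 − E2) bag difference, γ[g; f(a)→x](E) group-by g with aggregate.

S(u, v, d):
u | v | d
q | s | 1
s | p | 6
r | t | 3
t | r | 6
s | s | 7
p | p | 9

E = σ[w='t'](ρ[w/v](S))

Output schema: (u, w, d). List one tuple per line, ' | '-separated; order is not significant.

Stepwise |·|:
  S → 6
  ρ[w/v](S) → 6
  σ[w='t'](ρ[w/v](S)) → 1

== RESULT ==
u | w | d
r | t | 3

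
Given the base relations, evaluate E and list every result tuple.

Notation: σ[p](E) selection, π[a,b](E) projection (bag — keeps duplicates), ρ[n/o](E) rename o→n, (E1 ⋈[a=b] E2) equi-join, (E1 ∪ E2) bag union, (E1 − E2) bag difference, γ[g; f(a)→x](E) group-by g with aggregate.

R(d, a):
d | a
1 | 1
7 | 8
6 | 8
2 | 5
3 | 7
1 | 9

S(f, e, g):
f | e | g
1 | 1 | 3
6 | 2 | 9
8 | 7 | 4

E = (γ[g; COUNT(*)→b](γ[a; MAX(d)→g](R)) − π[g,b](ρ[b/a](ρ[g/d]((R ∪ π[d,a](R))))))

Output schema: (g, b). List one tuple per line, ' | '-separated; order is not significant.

Stepwise |·|:
  R → 6
  γ[a; MAX(d)→g](R) → 5
  γ[g; COUNT(*)→b](γ[a; MAX(d)→g](R)) → 4
  R → 6
  R → 6
  π[d,a](R) → 6
  (R ∪ π[d,a](R)) → 12
  ρ[g/d]((R ∪ π[d,a](R))) → 12
  ρ[b/a](ρ[g/d]((R ∪ π[d,a](R)))) → 12
  π[g,b](ρ[b/a](ρ[g/d]((R ∪ π[d,a](R))))) → 12
  (γ[g; COUNT(*)→b](γ[a; MAX(d)→g](R)) − π[g,b](ρ[b/a](ρ[g/d]((R ∪ π[d,a](R)))))) → 4

== RESULT ==
g | b
1 | 2
2 | 1
3 | 1
7 | 1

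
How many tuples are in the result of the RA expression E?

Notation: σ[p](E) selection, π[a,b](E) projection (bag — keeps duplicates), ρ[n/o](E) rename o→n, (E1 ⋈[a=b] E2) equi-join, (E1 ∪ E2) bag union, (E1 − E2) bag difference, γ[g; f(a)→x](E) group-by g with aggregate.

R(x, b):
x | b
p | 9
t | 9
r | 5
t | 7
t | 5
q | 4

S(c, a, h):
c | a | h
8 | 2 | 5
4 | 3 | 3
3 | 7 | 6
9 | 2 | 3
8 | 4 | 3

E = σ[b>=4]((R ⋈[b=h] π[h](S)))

Subexpression sizes:
  R → 6
  S → 5
  π[h](S) → 5
  (R ⋈[b=h] π[h](S)) → 2
  σ[b>=4]((R ⋈[b=h] π[h](S))) → 2

|E| = 2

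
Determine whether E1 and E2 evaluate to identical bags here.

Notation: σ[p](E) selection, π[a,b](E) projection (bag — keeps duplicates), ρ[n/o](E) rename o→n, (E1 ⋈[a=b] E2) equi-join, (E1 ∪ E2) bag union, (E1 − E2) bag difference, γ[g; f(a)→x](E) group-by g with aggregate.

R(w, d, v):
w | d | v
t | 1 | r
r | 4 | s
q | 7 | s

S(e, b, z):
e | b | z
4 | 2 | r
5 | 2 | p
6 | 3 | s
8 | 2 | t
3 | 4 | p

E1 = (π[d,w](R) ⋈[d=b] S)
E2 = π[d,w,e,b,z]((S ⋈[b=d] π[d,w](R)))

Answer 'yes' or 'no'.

E1 row counts bottom-up:
  R → 3
  π[d,w](R) → 3
  S → 5
  (π[d,w](R) ⋈[d=b] S) → 1
E2 row counts bottom-up:
  S → 5
  R → 3
  π[d,w](R) → 3
  (S ⋈[b=d] π[d,w](R)) → 1
  π[d,w,e,b,z]((S ⋈[b=d] π[d,w](R))) → 1

E1 and E2 produce the same multiset:
d | w | e | b | z
4 | r | 3 | 4 | p

yes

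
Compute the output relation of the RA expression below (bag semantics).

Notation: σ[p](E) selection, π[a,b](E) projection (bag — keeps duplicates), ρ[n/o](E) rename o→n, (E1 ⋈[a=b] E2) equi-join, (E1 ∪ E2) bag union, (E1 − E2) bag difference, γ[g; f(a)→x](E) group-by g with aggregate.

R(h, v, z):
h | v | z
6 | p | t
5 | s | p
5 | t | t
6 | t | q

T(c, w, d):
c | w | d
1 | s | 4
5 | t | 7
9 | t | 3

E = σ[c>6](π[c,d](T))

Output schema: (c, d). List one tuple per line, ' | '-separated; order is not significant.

Row counts bottom-up:
  T → 3
  π[c,d](T) → 3
  σ[c>6](π[c,d](T)) → 1

== RESULT ==
c | d
9 | 3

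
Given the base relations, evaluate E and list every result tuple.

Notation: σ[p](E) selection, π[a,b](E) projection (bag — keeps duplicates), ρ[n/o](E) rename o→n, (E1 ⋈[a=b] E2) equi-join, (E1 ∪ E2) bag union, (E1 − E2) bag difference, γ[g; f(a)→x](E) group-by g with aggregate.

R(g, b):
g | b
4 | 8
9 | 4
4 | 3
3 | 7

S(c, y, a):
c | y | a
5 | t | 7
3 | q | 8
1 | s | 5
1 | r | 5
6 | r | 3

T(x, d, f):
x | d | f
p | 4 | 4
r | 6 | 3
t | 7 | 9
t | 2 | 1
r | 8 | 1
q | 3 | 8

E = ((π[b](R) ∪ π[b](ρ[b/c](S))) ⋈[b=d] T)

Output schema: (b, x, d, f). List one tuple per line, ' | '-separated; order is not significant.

Row counts bottom-up:
  R → 4
  π[b](R) → 4
  S → 5
  ρ[b/c](S) → 5
  π[b](ρ[b/c](S)) → 5
  (π[b](R) ∪ π[b](ρ[b/c](S))) → 9
  T → 6
  ((π[b](R) ∪ π[b](ρ[b/c](S))) ⋈[b=d] T) → 6

== RESULT ==
b | x | d | f
3 | q | 3 | 8
3 | q | 3 | 8
4 | p | 4 | 4
6 | r | 6 | 3
7 | t | 7 | 9
8 | r | 8 | 1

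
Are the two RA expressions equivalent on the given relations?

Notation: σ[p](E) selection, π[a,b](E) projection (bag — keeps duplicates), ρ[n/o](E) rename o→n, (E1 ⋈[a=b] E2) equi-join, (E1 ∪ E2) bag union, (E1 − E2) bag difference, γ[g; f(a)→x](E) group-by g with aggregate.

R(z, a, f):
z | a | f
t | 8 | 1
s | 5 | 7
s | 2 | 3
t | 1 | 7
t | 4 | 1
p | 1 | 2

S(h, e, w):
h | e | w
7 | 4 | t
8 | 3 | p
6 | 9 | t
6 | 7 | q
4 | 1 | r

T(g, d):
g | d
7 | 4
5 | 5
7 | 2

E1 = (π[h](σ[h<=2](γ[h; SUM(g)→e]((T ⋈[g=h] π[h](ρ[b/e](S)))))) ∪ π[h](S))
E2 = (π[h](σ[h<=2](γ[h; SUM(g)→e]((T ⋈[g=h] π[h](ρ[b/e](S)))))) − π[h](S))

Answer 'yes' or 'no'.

E1 row counts bottom-up:
  T → 3
  S → 5
  ρ[b/e](S) → 5
  π[h](ρ[b/e](S)) → 5
  (T ⋈[g=h] π[h](ρ[b/e](S))) → 2
  γ[h; SUM(g)→e]((T ⋈[g=h] π[h](ρ[b/e](S)))) → 1
  σ[h<=2](γ[h; SUM(g)→e]((T ⋈[g=h] π[h](ρ[b/e](S))))) → 0
  π[h](σ[h<=2](γ[h; SUM(g)→e]((T ⋈[g=h] π[h](ρ[b/e](S)))))) → 0
  S → 5
  π[h](S) → 5
  (π[h](σ[h<=2](γ[h; SUM(g)→e]((T ⋈[g=h] π[h](ρ[b/e](S)))))) ∪ π[h](S)) → 5
E2 row counts bottom-up:
  T → 3
  S → 5
  ρ[b/e](S) → 5
  π[h](ρ[b/e](S)) → 5
  (T ⋈[g=h] π[h](ρ[b/e](S))) → 2
  γ[h; SUM(g)→e]((T ⋈[g=h] π[h](ρ[b/e](S)))) → 1
  σ[h<=2](γ[h; SUM(g)→e]((T ⋈[g=h] π[h](ρ[b/e](S))))) → 0
  π[h](σ[h<=2](γ[h; SUM(g)→e]((T ⋈[g=h] π[h](ρ[b/e](S)))))) → 0
  S → 5
  π[h](S) → 5
  (π[h](σ[h<=2](γ[h; SUM(g)→e]((T ⋈[g=h] π[h](ρ[b/e](S)))))) − π[h](S)) → 0

E1 result:
h
4
6
6
7
8
E2 result:
h
(0 rows)
Witness: (6,) appears 2× in E1 but 0× in E2.

no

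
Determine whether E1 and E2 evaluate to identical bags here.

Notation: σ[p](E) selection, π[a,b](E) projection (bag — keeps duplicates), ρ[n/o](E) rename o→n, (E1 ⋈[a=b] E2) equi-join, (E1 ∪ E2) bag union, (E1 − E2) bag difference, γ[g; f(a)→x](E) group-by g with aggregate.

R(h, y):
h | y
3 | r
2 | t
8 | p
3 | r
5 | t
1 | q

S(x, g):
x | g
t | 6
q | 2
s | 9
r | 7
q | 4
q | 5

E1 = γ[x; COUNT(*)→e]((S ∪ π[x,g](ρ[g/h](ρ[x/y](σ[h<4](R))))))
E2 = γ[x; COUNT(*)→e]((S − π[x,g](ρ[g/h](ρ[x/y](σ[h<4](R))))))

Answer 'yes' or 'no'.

E1 row counts bottom-up:
  S → 6
  R → 6
  σ[h<4](R) → 4
  ρ[x/y](σ[h<4](R)) → 4
  ρ[g/h](ρ[x/y](σ[h<4](R))) → 4
  π[x,g](ρ[g/h](ρ[x/y](σ[h<4](R)))) → 4
  (S ∪ π[x,g](ρ[g/h](ρ[x/y](σ[h<4](R))))) → 10
  γ[x; COUNT(*)→e]((S ∪ π[x,g](ρ[g/h](ρ[x/y](σ[h<4](R)))))) → 4
E2 row counts bottom-up:
  S → 6
  R → 6
  σ[h<4](R) → 4
  ρ[x/y](σ[h<4](R)) → 4
  ρ[g/h](ρ[x/y](σ[h<4](R))) → 4
  π[x,g](ρ[g/h](ρ[x/y](σ[h<4](R)))) → 4
  (S − π[x,g](ρ[g/h](ρ[x/y](σ[h<4](R))))) → 6
  γ[x; COUNT(*)→e]((S − π[x,g](ρ[g/h](ρ[x/y](σ[h<4](R)))))) → 4

E1 result:
x | e
q | 4
r | 3
s | 1
t | 2
E2 result:
x | e
q | 3
r | 1
s | 1
t | 1
Witness: ('r', 1) appears 0× in E1 but 1× in E2.

no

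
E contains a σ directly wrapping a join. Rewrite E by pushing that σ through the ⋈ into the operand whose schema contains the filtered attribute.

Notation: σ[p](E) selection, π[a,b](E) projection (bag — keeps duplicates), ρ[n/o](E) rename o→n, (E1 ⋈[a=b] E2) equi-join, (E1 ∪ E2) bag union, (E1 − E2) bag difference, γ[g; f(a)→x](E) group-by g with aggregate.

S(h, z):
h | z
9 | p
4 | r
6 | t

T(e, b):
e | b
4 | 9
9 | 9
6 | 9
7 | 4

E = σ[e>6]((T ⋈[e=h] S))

σ filters on e, owned by the left side.
E' = (σ[e>6](T) ⋈[e=h] S)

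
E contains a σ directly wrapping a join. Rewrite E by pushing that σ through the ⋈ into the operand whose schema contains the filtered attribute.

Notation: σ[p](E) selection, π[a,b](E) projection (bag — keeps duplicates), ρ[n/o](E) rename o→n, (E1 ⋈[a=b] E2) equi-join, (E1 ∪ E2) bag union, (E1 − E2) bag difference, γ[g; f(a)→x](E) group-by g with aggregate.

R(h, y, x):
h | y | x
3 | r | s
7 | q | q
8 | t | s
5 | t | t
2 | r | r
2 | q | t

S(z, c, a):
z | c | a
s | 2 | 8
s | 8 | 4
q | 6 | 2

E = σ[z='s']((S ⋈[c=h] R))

σ filters on z, owned by the left side.
E' = (σ[z='s'](S) ⋈[c=h] R)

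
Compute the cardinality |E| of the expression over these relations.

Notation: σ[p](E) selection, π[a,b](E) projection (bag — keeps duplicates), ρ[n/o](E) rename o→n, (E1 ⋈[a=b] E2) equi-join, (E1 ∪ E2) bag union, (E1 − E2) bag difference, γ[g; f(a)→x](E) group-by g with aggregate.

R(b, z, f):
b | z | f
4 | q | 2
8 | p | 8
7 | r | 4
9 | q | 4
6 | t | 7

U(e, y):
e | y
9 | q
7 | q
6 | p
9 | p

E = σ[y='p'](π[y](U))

Subexpression sizes:
  U → 4
  π[y](U) → 4
  σ[y='p'](π[y](U)) → 2

|E| = 2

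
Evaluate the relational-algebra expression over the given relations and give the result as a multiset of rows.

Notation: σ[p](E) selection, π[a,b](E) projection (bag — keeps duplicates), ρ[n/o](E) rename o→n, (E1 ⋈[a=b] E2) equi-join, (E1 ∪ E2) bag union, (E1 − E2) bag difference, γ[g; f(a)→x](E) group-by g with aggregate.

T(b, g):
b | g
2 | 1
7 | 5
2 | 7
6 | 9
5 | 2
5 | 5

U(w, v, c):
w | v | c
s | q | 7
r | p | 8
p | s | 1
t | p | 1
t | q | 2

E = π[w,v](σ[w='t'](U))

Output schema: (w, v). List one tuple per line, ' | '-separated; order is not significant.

Subexpression sizes:
  U → 5
  σ[w='t'](U) → 2
  π[w,v](σ[w='t'](U)) → 2

== RESULT ==
w | v
t | p
t | q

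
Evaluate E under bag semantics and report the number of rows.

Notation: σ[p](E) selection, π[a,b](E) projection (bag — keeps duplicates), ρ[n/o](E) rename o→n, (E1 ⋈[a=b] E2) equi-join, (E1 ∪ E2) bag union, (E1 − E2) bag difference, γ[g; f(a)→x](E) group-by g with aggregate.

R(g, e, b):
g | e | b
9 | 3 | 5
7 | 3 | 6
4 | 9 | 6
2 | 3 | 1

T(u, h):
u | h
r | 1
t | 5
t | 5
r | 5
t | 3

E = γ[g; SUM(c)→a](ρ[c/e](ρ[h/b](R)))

Per-node cardinality:
  R → 4
  ρ[h/b](R) → 4
  ρ[c/e](ρ[h/b](R)) → 4
  γ[g; SUM(c)→a](ρ[c/e](ρ[h/b](R))) → 4

|E| = 4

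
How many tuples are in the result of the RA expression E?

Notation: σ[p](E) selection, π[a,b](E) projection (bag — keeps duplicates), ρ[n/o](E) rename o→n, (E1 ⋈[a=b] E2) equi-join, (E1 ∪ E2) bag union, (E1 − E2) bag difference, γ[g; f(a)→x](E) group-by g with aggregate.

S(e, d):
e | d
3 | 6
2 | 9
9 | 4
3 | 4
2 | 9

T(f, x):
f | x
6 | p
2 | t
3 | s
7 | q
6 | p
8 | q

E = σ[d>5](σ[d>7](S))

Subexpression sizes:
  S → 5
  σ[d>7](S) → 2
  σ[d>5](σ[d>7](S)) → 2

|E| = 2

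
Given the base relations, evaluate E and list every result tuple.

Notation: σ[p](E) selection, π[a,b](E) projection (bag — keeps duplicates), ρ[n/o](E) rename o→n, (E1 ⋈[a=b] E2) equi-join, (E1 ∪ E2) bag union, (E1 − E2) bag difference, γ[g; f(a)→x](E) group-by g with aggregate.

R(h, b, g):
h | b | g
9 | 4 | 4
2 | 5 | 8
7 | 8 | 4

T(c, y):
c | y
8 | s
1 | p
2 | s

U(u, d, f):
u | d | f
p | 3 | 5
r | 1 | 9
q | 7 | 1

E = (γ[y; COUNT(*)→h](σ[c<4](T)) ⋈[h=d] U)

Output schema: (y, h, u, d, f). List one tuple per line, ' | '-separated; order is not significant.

Subexpression sizes:
  T → 3
  σ[c<4](T) → 2
  γ[y; COUNT(*)→h](σ[c<4](T)) → 2
  U → 3
  (γ[y; COUNT(*)→h](σ[c<4](T)) ⋈[h=d] U) → 2

== RESULT ==
y | h | u | d | f
p | 1 | r | 1 | 9
s | 1 | r | 1 | 9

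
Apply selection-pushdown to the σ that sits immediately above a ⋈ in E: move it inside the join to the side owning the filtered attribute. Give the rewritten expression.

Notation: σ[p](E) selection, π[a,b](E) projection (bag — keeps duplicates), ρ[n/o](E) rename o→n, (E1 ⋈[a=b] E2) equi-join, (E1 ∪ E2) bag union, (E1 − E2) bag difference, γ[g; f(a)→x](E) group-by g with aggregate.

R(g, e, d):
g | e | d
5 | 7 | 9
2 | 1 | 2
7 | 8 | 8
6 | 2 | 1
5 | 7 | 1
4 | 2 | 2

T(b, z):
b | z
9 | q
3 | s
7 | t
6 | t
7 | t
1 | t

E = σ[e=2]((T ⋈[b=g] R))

σ filters on e, owned by the right side.
E' = (T ⋈[b=g] σ[e=2](R))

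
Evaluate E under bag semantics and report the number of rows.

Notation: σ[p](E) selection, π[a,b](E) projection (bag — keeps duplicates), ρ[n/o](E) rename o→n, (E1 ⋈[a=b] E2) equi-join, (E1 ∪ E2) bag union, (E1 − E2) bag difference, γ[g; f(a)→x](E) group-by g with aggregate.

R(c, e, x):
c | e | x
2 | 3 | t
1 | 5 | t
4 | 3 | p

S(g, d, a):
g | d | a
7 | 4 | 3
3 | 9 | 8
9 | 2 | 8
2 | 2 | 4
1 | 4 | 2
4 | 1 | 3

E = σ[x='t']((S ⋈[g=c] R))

Subexpression sizes:
  S → 6
  R → 3
  (S ⋈[g=c] R) → 3
  σ[x='t']((S ⋈[g=c] R)) → 2

|E| = 2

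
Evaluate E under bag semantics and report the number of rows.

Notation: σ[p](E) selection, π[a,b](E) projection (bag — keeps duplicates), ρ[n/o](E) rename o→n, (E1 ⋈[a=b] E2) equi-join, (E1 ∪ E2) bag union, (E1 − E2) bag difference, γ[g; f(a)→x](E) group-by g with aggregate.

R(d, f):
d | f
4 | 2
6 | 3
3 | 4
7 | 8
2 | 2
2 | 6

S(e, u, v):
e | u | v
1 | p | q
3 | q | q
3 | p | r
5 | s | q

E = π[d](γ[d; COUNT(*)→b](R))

Subexpression sizes:
  R → 6
  γ[d; COUNT(*)→b](R) → 5
  π[d](γ[d; COUNT(*)→b](R)) → 5

|E| = 5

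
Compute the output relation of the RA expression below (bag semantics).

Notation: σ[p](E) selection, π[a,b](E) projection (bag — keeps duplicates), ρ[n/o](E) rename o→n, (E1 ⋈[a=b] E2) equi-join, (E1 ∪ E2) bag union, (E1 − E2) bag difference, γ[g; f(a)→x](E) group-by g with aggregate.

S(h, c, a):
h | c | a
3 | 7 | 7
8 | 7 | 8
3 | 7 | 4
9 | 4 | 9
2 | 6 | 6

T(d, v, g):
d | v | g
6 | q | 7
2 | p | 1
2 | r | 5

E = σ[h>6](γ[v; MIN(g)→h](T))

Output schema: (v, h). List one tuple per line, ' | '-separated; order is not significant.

Stepwise |·|:
  T → 3
  γ[v; MIN(g)→h](T) → 3
  σ[h>6](γ[v; MIN(g)→h](T)) → 1

== RESULT ==
v | h
q | 7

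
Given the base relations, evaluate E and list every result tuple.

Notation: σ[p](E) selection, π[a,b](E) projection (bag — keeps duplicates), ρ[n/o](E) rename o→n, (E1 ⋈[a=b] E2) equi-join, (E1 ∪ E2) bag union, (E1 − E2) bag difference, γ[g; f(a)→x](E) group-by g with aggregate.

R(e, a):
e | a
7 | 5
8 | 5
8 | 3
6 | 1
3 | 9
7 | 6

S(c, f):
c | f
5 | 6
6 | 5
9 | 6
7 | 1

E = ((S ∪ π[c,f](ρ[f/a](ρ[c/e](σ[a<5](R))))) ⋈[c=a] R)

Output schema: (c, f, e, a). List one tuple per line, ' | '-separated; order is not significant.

Row counts bottom-up:
  S → 4
  R → 6
  σ[a<5](R) → 2
  ρ[c/e](σ[a<5](R)) → 2
  ρ[f/a](ρ[c/e](σ[a<5](R))) → 2
  π[c,f](ρ[f/a](ρ[c/e](σ[a<5](R)))) → 2
  (S ∪ π[c,f](ρ[f/a](ρ[c/e](σ[a<5](R))))) → 6
  R → 6
  ((S ∪ π[c,f](ρ[f/a](ρ[c/e](σ[a<5](R))))) ⋈[c=a] R) → 5

== RESULT ==
c | f | e | a
5 | 6 | 7 | 5
5 | 6 | 8 | 5
6 | 1 | 7 | 6
6 | 5 | 7 | 6
9 | 6 | 3 | 9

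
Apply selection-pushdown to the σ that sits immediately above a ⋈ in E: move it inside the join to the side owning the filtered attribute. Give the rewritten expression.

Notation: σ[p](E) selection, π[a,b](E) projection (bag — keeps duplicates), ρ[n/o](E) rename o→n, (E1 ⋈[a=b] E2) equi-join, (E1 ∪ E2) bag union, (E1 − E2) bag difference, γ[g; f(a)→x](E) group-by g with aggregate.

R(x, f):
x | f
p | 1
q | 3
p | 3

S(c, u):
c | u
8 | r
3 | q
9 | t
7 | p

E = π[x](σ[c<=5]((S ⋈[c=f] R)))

σ filters on c, owned by the left side.
E' = π[x]((σ[c<=5](S) ⋈[c=f] R))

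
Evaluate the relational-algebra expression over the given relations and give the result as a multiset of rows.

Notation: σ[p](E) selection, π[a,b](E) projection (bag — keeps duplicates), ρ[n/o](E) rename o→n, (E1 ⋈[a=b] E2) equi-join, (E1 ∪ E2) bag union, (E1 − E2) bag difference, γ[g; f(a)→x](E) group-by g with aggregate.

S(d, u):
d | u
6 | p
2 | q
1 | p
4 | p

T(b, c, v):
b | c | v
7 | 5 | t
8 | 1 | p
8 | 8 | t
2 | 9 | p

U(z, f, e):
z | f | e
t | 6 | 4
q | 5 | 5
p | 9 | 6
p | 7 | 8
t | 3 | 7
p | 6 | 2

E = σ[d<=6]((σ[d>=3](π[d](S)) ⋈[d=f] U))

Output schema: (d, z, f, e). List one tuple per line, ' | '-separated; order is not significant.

Subexpression sizes:
  S → 4
  π[d](S) → 4
  σ[d>=3](π[d](S)) → 2
  U → 6
  (σ[d>=3](π[d](S)) ⋈[d=f] U) → 2
  σ[d<=6]((σ[d>=3](π[d](S)) ⋈[d=f] U)) → 2

== RESULT ==
d | z | f | e
6 | p | 6 | 2
6 | t | 6 | 4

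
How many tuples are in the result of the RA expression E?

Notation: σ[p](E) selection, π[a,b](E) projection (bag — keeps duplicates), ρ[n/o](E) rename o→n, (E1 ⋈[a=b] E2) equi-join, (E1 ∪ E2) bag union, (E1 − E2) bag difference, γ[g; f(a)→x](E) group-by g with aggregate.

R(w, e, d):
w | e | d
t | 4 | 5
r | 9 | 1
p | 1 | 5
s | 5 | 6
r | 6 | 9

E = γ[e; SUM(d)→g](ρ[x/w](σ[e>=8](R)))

Per-node cardinality:
  R → 5
  σ[e>=8](R) → 1
  ρ[x/w](σ[e>=8](R)) → 1
  γ[e; SUM(d)→g](ρ[x/w](σ[e>=8](R))) → 1

|E| = 1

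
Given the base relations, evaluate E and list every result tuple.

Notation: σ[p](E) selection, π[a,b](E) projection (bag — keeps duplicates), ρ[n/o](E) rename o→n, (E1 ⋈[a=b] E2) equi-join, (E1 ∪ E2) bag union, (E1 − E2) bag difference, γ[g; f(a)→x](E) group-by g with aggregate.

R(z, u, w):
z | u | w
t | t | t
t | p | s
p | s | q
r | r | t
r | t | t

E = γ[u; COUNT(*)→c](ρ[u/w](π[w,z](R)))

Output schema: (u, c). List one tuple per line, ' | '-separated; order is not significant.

Subexpression sizes:
  R → 5
  π[w,z](R) → 5
  ρ[u/w](π[w,z](R)) → 5
  γ[u; COUNT(*)→c](ρ[u/w](π[w,z](R))) → 3

== RESULT ==
u | c
q | 1
s | 1
t | 3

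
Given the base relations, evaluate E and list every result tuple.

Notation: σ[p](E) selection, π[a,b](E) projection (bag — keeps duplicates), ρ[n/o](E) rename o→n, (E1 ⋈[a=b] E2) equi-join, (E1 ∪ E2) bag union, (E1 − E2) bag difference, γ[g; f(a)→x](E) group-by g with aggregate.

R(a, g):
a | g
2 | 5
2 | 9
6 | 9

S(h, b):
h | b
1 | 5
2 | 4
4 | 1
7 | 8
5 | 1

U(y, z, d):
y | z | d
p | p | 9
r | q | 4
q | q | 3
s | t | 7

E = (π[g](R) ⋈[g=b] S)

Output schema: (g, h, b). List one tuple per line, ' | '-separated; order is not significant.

Stepwise |·|:
  R → 3
  π[g](R) → 3
  S → 5
  (π[g](R) ⋈[g=b] S) → 1

== RESULT ==
g | h | b
5 | 1 | 5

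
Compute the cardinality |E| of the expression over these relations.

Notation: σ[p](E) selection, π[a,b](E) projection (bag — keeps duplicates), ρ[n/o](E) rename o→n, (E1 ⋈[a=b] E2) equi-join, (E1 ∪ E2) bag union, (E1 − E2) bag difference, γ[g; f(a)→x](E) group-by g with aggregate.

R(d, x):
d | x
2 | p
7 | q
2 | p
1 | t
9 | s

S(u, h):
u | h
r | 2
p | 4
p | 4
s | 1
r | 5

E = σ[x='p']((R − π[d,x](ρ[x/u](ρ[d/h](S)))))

Subexpression sizes:
  R → 5
  S → 5
  ρ[d/h](S) → 5
  ρ[x/u](ρ[d/h](S)) → 5
  π[d,x](ρ[x/u](ρ[d/h](S))) → 5
  (R − π[d,x](ρ[x/u](ρ[d/h](S)))) → 5
  σ[x='p']((R − π[d,x](ρ[x/u](ρ[d/h](S))))) → 2

|E| = 2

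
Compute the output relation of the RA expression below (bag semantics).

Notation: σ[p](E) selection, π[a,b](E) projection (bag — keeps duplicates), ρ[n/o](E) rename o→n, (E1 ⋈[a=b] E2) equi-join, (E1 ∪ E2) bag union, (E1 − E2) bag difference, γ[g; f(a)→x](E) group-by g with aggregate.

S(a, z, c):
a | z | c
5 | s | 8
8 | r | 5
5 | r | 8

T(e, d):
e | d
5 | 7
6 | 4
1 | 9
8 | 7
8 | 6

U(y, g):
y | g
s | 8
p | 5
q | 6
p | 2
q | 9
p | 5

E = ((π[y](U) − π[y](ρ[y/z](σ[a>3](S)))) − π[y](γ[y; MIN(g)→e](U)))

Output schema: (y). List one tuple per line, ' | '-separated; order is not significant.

Stepwise |·|:
  U → 6
  π[y](U) → 6
  S → 3
  σ[a>3](S) → 3
  ρ[y/z](σ[a>3](S)) → 3
  π[y](ρ[y/z](σ[a>3](S))) → 3
  (π[y](U) − π[y](ρ[y/z](σ[a>3](S)))) → 5
  U → 6
  γ[y; MIN(g)→e](U) → 3
  π[y](γ[y; MIN(g)→e](U)) → 3
  ((π[y](U) − π[y](ρ[y/z](σ[a>3](S)))) − π[y](γ[y; MIN(g)→e](U))) → 3

== RESULT ==
y
p
p
q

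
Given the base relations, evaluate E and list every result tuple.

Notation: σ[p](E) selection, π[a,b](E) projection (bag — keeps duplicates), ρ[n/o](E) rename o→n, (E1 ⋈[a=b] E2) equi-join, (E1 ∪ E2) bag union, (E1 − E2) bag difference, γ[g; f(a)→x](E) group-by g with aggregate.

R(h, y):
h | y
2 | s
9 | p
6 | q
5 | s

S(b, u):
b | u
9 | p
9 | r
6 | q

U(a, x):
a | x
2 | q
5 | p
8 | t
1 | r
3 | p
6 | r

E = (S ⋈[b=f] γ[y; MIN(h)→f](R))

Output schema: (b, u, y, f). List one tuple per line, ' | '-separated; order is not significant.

Stepwise |·|:
  S → 3
  R → 4
  γ[y; MIN(h)→f](R) → 3
  (S ⋈[b=f] γ[y; MIN(h)→f](R)) → 3

== RESULT ==
b | u | y | f
6 | q | q | 6
9 | p | p | 9
9 | r | p | 9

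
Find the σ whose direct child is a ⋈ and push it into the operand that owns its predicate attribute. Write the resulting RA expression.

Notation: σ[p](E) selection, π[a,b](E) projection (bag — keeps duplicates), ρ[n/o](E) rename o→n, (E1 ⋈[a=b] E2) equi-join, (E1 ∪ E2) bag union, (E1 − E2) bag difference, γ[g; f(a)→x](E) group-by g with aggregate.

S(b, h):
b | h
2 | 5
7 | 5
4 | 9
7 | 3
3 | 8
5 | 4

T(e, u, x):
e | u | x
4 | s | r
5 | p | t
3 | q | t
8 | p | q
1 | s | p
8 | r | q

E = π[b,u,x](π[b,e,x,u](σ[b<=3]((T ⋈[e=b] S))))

σ filters on b, owned by the right side.
E' = π[b,u,x](π[b,e,x,u]((T ⋈[e=b] σ[b<=3](S))))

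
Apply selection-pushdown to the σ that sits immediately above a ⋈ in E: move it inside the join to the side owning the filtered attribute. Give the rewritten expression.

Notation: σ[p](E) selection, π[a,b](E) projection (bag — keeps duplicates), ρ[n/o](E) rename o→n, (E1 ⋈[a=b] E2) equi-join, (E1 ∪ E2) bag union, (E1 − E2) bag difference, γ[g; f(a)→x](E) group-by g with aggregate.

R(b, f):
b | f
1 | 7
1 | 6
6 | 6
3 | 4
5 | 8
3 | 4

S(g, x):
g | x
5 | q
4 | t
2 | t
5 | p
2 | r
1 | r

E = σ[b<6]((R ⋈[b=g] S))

σ filters on b, owned by the left side.
E' = (σ[b<6](R) ⋈[b=g] S)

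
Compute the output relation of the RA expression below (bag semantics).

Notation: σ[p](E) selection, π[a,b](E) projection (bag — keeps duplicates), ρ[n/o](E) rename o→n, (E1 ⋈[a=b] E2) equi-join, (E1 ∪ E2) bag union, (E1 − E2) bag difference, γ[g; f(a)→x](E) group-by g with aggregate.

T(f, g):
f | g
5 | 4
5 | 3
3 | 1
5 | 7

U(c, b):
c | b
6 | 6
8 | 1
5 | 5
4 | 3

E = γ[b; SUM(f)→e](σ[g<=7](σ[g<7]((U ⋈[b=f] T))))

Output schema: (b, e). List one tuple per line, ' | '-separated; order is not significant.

Stepwise |·|:
  U → 4
  T → 4
  (U ⋈[b=f] T) → 4
  σ[g<7]((U ⋈[b=f] T)) → 3
  σ[g<=7](σ[g<7]((U ⋈[b=f] T))) → 3
  γ[b; SUM(f)→e](σ[g<=7](σ[g<7]((U ⋈[b=f] T)))) → 2

== RESULT ==
b | e
3 | 3
5 | 10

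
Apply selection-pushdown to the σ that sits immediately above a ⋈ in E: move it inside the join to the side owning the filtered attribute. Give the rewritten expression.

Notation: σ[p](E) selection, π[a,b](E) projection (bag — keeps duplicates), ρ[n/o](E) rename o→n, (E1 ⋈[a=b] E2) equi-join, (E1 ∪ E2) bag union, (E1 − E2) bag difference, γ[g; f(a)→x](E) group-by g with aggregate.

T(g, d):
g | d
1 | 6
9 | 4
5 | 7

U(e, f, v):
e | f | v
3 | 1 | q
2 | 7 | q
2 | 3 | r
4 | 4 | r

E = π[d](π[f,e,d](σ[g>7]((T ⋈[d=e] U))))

σ filters on g, owned by the left side.
E' = π[d](π[f,e,d]((σ[g>7](T) ⋈[d=e] U)))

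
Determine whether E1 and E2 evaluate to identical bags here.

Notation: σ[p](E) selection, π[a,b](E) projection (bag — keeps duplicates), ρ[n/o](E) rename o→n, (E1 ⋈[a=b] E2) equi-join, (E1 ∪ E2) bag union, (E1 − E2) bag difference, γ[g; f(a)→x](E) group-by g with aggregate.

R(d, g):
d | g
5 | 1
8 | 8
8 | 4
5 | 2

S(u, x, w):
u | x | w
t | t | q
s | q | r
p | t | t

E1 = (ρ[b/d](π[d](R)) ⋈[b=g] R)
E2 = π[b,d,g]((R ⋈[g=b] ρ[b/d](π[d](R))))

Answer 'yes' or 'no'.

E1 stepwise |·|:
  R → 4
  π[d](R) → 4
  ρ[b/d](π[d](R)) → 4
  R → 4
  (ρ[b/d](π[d](R)) ⋈[b=g] R) → 2
E2 stepwise |·|:
  R → 4
  R → 4
  π[d](R) → 4
  ρ[b/d](π[d](R)) → 4
  (R ⋈[g=b] ρ[b/d](π[d](R))) → 2
  π[b,d,g]((R ⋈[g=b] ρ[b/d](π[d](R)))) → 2

E1 and E2 produce the same multiset:
b | d | g
8 | 8 | 8
8 | 8 | 8

yes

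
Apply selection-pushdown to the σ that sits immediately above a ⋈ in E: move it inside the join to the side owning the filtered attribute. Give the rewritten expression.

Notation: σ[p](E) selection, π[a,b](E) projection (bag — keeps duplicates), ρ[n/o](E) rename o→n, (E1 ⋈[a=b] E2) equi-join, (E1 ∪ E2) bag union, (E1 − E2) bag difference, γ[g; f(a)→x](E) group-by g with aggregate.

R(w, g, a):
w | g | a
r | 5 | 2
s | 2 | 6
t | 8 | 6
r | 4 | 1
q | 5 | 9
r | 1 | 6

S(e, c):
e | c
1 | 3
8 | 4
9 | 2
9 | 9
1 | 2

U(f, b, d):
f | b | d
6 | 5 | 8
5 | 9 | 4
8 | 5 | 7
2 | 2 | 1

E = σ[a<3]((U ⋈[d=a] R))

σ filters on a, owned by the right side.
E' = (U ⋈[d=a] σ[a<3](R))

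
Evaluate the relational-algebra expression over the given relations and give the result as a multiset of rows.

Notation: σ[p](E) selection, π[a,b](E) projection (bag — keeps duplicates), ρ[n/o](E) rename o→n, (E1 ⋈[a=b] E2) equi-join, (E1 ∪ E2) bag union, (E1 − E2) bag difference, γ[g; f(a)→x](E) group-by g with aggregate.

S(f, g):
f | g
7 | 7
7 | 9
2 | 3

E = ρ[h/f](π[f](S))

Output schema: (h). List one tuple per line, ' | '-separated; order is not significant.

Row counts bottom-up:
  S → 3
  π[f](S) → 3
  ρ[h/f](π[f](S)) → 3

== RESULT ==
h
2
7
7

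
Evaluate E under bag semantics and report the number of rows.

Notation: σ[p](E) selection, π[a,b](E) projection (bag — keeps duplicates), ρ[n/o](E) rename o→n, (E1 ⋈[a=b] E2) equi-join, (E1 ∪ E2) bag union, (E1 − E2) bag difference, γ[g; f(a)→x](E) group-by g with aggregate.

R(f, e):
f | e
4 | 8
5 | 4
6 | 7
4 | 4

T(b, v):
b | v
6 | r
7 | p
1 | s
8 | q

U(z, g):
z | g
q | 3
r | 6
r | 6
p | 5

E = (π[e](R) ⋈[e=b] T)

Subexpression sizes:
  R → 4
  π[e](R) → 4
  T → 4
  (π[e](R) ⋈[e=b] T) → 2

|E| = 2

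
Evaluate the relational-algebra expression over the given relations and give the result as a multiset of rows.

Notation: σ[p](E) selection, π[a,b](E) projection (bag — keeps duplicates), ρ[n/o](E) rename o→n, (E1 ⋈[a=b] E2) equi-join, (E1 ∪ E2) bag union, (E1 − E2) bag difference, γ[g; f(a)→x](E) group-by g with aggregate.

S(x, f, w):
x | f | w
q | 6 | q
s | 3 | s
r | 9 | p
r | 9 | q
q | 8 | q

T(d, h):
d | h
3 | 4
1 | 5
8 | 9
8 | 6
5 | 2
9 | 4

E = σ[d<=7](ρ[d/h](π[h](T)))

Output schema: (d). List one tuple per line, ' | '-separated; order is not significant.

Stepwise |·|:
  T → 6
  π[h](T) → 6
  ρ[d/h](π[h](T)) → 6
  σ[d<=7](ρ[d/h](π[h](T))) → 5

== RESULT ==
d
2
4
4
5
6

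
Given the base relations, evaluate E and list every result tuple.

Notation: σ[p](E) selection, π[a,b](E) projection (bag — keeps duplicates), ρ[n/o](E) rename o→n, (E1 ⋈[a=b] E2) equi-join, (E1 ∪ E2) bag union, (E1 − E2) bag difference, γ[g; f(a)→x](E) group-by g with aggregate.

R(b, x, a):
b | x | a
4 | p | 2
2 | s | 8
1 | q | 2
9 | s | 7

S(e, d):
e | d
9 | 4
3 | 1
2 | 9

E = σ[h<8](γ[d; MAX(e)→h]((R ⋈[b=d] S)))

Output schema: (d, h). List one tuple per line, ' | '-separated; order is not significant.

Subexpression sizes:
  R → 4
  S → 3
  (R ⋈[b=d] S) → 3
  γ[d; MAX(e)→h]((R ⋈[b=d] S)) → 3
  σ[h<8](γ[d; MAX(e)→h]((R ⋈[b=d] S))) → 2

== RESULT ==
d | h
1 | 3
9 | 2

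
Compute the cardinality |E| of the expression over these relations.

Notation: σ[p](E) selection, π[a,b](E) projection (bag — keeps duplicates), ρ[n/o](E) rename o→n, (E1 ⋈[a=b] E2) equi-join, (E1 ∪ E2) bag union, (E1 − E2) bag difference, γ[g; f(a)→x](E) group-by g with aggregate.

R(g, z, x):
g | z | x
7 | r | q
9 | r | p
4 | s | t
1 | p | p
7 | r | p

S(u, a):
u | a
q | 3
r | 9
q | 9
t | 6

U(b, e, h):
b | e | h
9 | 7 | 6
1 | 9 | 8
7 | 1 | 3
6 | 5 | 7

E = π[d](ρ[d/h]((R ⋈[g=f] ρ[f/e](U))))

Row counts bottom-up:
  R → 5
  U → 4
  ρ[f/e](U) → 4
  (R ⋈[g=f] ρ[f/e](U)) → 4
  ρ[d/h]((R ⋈[g=f] ρ[f/e](U))) → 4
  π[d](ρ[d/h]((R ⋈[g=f] ρ[f/e](U)))) → 4

|E| = 4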